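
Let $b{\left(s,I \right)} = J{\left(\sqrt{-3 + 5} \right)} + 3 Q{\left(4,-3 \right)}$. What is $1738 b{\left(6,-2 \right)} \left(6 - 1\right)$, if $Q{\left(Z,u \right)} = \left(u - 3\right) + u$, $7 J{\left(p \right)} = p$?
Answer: $-234630 + \frac{8690 \sqrt{2}}{7} \approx -2.3287 \cdot 10^{5}$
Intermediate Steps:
$J{\left(p \right)} = \frac{p}{7}$
$Q{\left(Z,u \right)} = -3 + 2 u$ ($Q{\left(Z,u \right)} = \left(-3 + u\right) + u = -3 + 2 u$)
$b{\left(s,I \right)} = -27 + \frac{\sqrt{2}}{7}$ ($b{\left(s,I \right)} = \frac{\sqrt{-3 + 5}}{7} + 3 \left(-3 + 2 \left(-3\right)\right) = \frac{\sqrt{2}}{7} + 3 \left(-3 - 6\right) = \frac{\sqrt{2}}{7} + 3 \left(-9\right) = \frac{\sqrt{2}}{7} - 27 = -27 + \frac{\sqrt{2}}{7}$)
$1738 b{\left(6,-2 \right)} \left(6 - 1\right) = 1738 \left(-27 + \frac{\sqrt{2}}{7}\right) \left(6 - 1\right) = 1738 \left(-27 + \frac{\sqrt{2}}{7}\right) 5 = 1738 \left(-135 + \frac{5 \sqrt{2}}{7}\right) = -234630 + \frac{8690 \sqrt{2}}{7}$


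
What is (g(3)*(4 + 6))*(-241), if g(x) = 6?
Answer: -14460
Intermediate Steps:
(g(3)*(4 + 6))*(-241) = (6*(4 + 6))*(-241) = (6*10)*(-241) = 60*(-241) = -14460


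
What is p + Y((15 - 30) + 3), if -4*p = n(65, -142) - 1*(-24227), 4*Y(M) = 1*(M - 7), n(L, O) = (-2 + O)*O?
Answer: -22347/2 ≈ -11174.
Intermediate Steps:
n(L, O) = O*(-2 + O)
Y(M) = -7/4 + M/4 (Y(M) = (1*(M - 7))/4 = (1*(-7 + M))/4 = (-7 + M)/4 = -7/4 + M/4)
p = -44675/4 (p = -(-142*(-2 - 142) - 1*(-24227))/4 = -(-142*(-144) + 24227)/4 = -(20448 + 24227)/4 = -¼*44675 = -44675/4 ≈ -11169.)
p + Y((15 - 30) + 3) = -44675/4 + (-7/4 + ((15 - 30) + 3)/4) = -44675/4 + (-7/4 + (-15 + 3)/4) = -44675/4 + (-7/4 + (¼)*(-12)) = -44675/4 + (-7/4 - 3) = -44675/4 - 19/4 = -22347/2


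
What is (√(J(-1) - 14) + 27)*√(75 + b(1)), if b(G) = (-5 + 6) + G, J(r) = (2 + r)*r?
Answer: √77*(27 + I*√15) ≈ 236.92 + 33.985*I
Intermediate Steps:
J(r) = r*(2 + r)
b(G) = 1 + G
(√(J(-1) - 14) + 27)*√(75 + b(1)) = (√(-(2 - 1) - 14) + 27)*√(75 + (1 + 1)) = (√(-1*1 - 14) + 27)*√(75 + 2) = (√(-1 - 14) + 27)*√77 = (√(-15) + 27)*√77 = (I*√15 + 27)*√77 = (27 + I*√15)*√77 = √77*(27 + I*√15)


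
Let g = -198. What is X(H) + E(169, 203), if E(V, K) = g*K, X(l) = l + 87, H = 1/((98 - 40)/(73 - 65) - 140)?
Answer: -21296821/531 ≈ -40107.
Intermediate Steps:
H = -4/531 (H = 1/(58/8 - 140) = 1/(58*(⅛) - 140) = 1/(29/4 - 140) = 1/(-531/4) = -4/531 ≈ -0.0075330)
X(l) = 87 + l
E(V, K) = -198*K
X(H) + E(169, 203) = (87 - 4/531) - 198*203 = 46193/531 - 40194 = -21296821/531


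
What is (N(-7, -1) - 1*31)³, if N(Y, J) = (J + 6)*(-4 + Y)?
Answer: -636056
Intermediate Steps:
N(Y, J) = (-4 + Y)*(6 + J) (N(Y, J) = (6 + J)*(-4 + Y) = (-4 + Y)*(6 + J))
(N(-7, -1) - 1*31)³ = ((-24 - 4*(-1) + 6*(-7) - 1*(-7)) - 1*31)³ = ((-24 + 4 - 42 + 7) - 31)³ = (-55 - 31)³ = (-86)³ = -636056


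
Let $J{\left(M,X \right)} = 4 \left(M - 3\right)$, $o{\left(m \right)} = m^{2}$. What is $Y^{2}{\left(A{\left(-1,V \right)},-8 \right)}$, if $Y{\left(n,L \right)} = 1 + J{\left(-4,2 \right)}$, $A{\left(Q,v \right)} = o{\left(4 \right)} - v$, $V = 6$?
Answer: $729$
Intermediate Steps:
$A{\left(Q,v \right)} = 16 - v$ ($A{\left(Q,v \right)} = 4^{2} - v = 16 - v$)
$J{\left(M,X \right)} = -12 + 4 M$ ($J{\left(M,X \right)} = 4 \left(-3 + M\right) = -12 + 4 M$)
$Y{\left(n,L \right)} = -27$ ($Y{\left(n,L \right)} = 1 + \left(-12 + 4 \left(-4\right)\right) = 1 - 28 = -27$)
$Y^{2}{\left(A{\left(-1,V \right)},-8 \right)} = \left(-27\right)^{2} = 729$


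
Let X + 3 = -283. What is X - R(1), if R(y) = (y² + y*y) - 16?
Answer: -272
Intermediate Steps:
X = -286 (X = -3 - 283 = -286)
R(y) = -16 + 2*y² (R(y) = (y² + y²) - 16 = 2*y² - 16 = -16 + 2*y²)
X - R(1) = -286 - (-16 + 2*1²) = -286 - (-16 + 2*1) = -286 - (-16 + 2) = -286 - 1*(-14) = -286 + 14 = -272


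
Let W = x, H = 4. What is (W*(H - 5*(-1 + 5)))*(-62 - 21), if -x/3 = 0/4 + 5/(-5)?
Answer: 3984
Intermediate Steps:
x = 3 (x = -3*(0/4 + 5/(-5)) = -3*(0*(¼) + 5*(-⅕)) = -3*(0 - 1) = -3*(-1) = 3)
W = 3
(W*(H - 5*(-1 + 5)))*(-62 - 21) = (3*(4 - 5*(-1 + 5)))*(-62 - 21) = (3*(4 - 5*4))*(-83) = (3*(4 - 20))*(-83) = (3*(-16))*(-83) = -48*(-83) = 3984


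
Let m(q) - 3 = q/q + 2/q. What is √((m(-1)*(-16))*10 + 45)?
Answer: 5*I*√11 ≈ 16.583*I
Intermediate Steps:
m(q) = 4 + 2/q (m(q) = 3 + (q/q + 2/q) = 3 + (1 + 2/q) = 4 + 2/q)
√((m(-1)*(-16))*10 + 45) = √(((4 + 2/(-1))*(-16))*10 + 45) = √(((4 + 2*(-1))*(-16))*10 + 45) = √(((4 - 2)*(-16))*10 + 45) = √((2*(-16))*10 + 45) = √(-32*10 + 45) = √(-320 + 45) = √(-275) = 5*I*√11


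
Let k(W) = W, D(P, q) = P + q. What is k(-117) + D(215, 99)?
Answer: 197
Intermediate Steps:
k(-117) + D(215, 99) = -117 + (215 + 99) = -117 + 314 = 197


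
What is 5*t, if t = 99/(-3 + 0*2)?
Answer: -165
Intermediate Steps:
t = -33 (t = 99/(-3 + 0) = 99/(-3) = 99*(-1/3) = -33)
5*t = 5*(-33) = -165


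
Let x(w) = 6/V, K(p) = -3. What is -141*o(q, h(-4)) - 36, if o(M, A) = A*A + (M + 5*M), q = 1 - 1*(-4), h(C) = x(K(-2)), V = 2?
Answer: -5535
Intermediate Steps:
x(w) = 3 (x(w) = 6/2 = 6*(½) = 3)
h(C) = 3
q = 5 (q = 1 + 4 = 5)
o(M, A) = A² + 6*M
-141*o(q, h(-4)) - 36 = -141*(3² + 6*5) - 36 = -141*(9 + 30) - 36 = -141*39 - 36 = -5499 - 36 = -5535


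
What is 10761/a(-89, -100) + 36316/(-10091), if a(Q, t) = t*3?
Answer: -39828017/1009100 ≈ -39.469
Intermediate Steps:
a(Q, t) = 3*t
10761/a(-89, -100) + 36316/(-10091) = 10761/((3*(-100))) + 36316/(-10091) = 10761/(-300) + 36316*(-1/10091) = 10761*(-1/300) - 36316/10091 = -3587/100 - 36316/10091 = -39828017/1009100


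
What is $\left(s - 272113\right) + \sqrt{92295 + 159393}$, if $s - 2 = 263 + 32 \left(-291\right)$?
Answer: $-281160 + 2 \sqrt{62922} \approx -2.8066 \cdot 10^{5}$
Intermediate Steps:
$s = -9047$ ($s = 2 + \left(263 + 32 \left(-291\right)\right) = 2 + \left(263 - 9312\right) = 2 - 9049 = -9047$)
$\left(s - 272113\right) + \sqrt{92295 + 159393} = \left(-9047 - 272113\right) + \sqrt{92295 + 159393} = -281160 + \sqrt{251688} = -281160 + 2 \sqrt{62922}$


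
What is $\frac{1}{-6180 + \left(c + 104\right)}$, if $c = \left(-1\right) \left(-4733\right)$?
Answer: $- \frac{1}{1343} \approx -0.0007446$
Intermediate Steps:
$c = 4733$
$\frac{1}{-6180 + \left(c + 104\right)} = \frac{1}{-6180 + \left(4733 + 104\right)} = \frac{1}{-6180 + 4837} = \frac{1}{-1343} = - \frac{1}{1343}$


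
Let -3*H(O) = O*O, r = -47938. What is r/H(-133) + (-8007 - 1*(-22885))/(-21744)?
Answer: 1431957337/192314808 ≈ 7.4459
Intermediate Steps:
H(O) = -O²/3 (H(O) = -O*O/3 = -O²/3)
r/H(-133) + (-8007 - 1*(-22885))/(-21744) = -47938/((-⅓*(-133)²)) + (-8007 - 1*(-22885))/(-21744) = -47938/((-⅓*17689)) + (-8007 + 22885)*(-1/21744) = -47938/(-17689/3) + 14878*(-1/21744) = -47938*(-3/17689) - 7439/10872 = 143814/17689 - 7439/10872 = 1431957337/192314808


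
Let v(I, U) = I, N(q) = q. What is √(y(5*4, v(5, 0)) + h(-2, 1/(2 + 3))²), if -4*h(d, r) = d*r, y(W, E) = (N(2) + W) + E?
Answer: √2701/10 ≈ 5.1971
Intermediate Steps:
y(W, E) = 2 + E + W (y(W, E) = (2 + W) + E = 2 + E + W)
h(d, r) = -d*r/4
√(y(5*4, v(5, 0)) + h(-2, 1/(2 + 3))²) = √((2 + 5 + 5*4) + (-¼*(-2)/(2 + 3))²) = √((2 + 5 + 20) + (-¼*(-2)/5)²) = √(27 + (-¼*(-2)*⅕)²) = √(27 + (⅒)²) = √(27 + 1/100) = √(2701/100) = √2701/10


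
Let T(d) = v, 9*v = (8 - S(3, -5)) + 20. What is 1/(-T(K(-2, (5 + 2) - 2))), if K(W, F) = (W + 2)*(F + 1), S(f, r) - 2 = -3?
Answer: -9/29 ≈ -0.31034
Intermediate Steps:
S(f, r) = -1 (S(f, r) = 2 - 3 = -1)
K(W, F) = (1 + F)*(2 + W) (K(W, F) = (2 + W)*(1 + F) = (1 + F)*(2 + W))
v = 29/9 (v = ((8 - 1*(-1)) + 20)/9 = ((8 + 1) + 20)/9 = (9 + 20)/9 = (⅑)*29 = 29/9 ≈ 3.2222)
T(d) = 29/9
1/(-T(K(-2, (5 + 2) - 2))) = 1/(-1*29/9) = 1/(-29/9) = -9/29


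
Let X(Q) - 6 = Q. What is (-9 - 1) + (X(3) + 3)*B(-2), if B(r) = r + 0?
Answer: -34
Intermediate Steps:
X(Q) = 6 + Q
B(r) = r
(-9 - 1) + (X(3) + 3)*B(-2) = (-9 - 1) + ((6 + 3) + 3)*(-2) = -10 + (9 + 3)*(-2) = -10 + 12*(-2) = -10 - 24 = -34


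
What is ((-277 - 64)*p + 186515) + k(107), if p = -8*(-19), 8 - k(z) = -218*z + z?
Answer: 157910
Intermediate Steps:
k(z) = 8 + 217*z (k(z) = 8 - (-218*z + z) = 8 - (-217)*z = 8 + 217*z)
p = 152
((-277 - 64)*p + 186515) + k(107) = ((-277 - 64)*152 + 186515) + (8 + 217*107) = (-341*152 + 186515) + (8 + 23219) = (-51832 + 186515) + 23227 = 134683 + 23227 = 157910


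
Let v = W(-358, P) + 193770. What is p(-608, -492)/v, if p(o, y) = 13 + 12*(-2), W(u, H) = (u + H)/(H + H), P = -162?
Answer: -891/15695500 ≈ -5.6768e-5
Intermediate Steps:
W(u, H) = (H + u)/(2*H) (W(u, H) = (H + u)/((2*H)) = (H + u)*(1/(2*H)) = (H + u)/(2*H))
p(o, y) = -11 (p(o, y) = 13 - 24 = -11)
v = 15695500/81 (v = (1/2)*(-162 - 358)/(-162) + 193770 = (1/2)*(-1/162)*(-520) + 193770 = 130/81 + 193770 = 15695500/81 ≈ 1.9377e+5)
p(-608, -492)/v = -11/15695500/81 = -11*81/15695500 = -891/15695500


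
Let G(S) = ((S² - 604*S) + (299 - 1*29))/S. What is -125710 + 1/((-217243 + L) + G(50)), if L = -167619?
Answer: -242249832635/1927053 ≈ -1.2571e+5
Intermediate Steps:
G(S) = (270 + S² - 604*S)/S (G(S) = ((S² - 604*S) + (299 - 29))/S = ((S² - 604*S) + 270)/S = (270 + S² - 604*S)/S)
-125710 + 1/((-217243 + L) + G(50)) = -125710 + 1/((-217243 - 167619) + (-604 + 50 + 270/50)) = -125710 + 1/(-384862 + (-604 + 50 + 270*(1/50))) = -125710 + 1/(-384862 + (-604 + 50 + 27/5)) = -125710 + 1/(-384862 - 2743/5) = -125710 + 1/(-1927053/5) = -125710 - 5/1927053 = -242249832635/1927053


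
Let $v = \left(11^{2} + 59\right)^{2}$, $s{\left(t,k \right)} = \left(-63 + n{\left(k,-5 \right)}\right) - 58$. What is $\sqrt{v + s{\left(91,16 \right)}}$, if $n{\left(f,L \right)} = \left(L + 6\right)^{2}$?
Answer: $2 \sqrt{8070} \approx 179.67$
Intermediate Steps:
$n{\left(f,L \right)} = \left(6 + L\right)^{2}$
$s{\left(t,k \right)} = -120$ ($s{\left(t,k \right)} = \left(-63 + \left(6 - 5\right)^{2}\right) - 58 = \left(-63 + 1^{2}\right) - 58 = \left(-63 + 1\right) - 58 = -62 - 58 = -120$)
$v = 32400$ ($v = \left(121 + 59\right)^{2} = 180^{2} = 32400$)
$\sqrt{v + s{\left(91,16 \right)}} = \sqrt{32400 - 120} = \sqrt{32280} = 2 \sqrt{8070}$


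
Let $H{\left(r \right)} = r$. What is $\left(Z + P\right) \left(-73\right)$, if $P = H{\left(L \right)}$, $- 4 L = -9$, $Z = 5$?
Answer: $- \frac{2117}{4} \approx -529.25$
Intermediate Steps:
$L = \frac{9}{4}$ ($L = \left(- \frac{1}{4}\right) \left(-9\right) = \frac{9}{4} \approx 2.25$)
$P = \frac{9}{4} \approx 2.25$
$\left(Z + P\right) \left(-73\right) = \left(5 + \frac{9}{4}\right) \left(-73\right) = \frac{29}{4} \left(-73\right) = - \frac{2117}{4}$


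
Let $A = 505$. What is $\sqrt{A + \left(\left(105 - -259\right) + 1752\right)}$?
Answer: $\sqrt{2621} \approx 51.196$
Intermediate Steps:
$\sqrt{A + \left(\left(105 - -259\right) + 1752\right)} = \sqrt{505 + \left(\left(105 - -259\right) + 1752\right)} = \sqrt{505 + \left(\left(105 + 259\right) + 1752\right)} = \sqrt{505 + \left(364 + 1752\right)} = \sqrt{505 + 2116} = \sqrt{2621}$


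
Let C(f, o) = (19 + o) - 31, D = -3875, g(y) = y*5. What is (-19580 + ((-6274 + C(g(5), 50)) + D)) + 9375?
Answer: -20316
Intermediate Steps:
g(y) = 5*y
C(f, o) = -12 + o
(-19580 + ((-6274 + C(g(5), 50)) + D)) + 9375 = (-19580 + ((-6274 + (-12 + 50)) - 3875)) + 9375 = (-19580 + ((-6274 + 38) - 3875)) + 9375 = (-19580 + (-6236 - 3875)) + 9375 = (-19580 - 10111) + 9375 = -29691 + 9375 = -20316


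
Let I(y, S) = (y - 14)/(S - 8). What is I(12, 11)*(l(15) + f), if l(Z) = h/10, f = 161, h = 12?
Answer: -1622/15 ≈ -108.13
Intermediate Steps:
I(y, S) = (-14 + y)/(-8 + S)
l(Z) = 6/5 (l(Z) = 12/10 = 12*(⅒) = 6/5)
I(12, 11)*(l(15) + f) = ((-14 + 12)/(-8 + 11))*(6/5 + 161) = (-2/3)*(811/5) = ((⅓)*(-2))*(811/5) = -⅔*811/5 = -1622/15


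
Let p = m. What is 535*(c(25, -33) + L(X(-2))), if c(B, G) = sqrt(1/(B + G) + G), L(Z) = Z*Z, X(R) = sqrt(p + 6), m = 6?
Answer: 6420 + 535*I*sqrt(530)/4 ≈ 6420.0 + 3079.2*I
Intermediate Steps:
p = 6
X(R) = 2*sqrt(3) (X(R) = sqrt(6 + 6) = sqrt(12) = 2*sqrt(3))
L(Z) = Z**2
c(B, G) = sqrt(G + 1/(B + G))
535*(c(25, -33) + L(X(-2))) = 535*(sqrt((1 - 33*(25 - 33))/(25 - 33)) + (2*sqrt(3))**2) = 535*(sqrt((1 - 33*(-8))/(-8)) + 12) = 535*(sqrt(-(1 + 264)/8) + 12) = 535*(sqrt(-1/8*265) + 12) = 535*(sqrt(-265/8) + 12) = 535*(I*sqrt(530)/4 + 12) = 535*(12 + I*sqrt(530)/4) = 6420 + 535*I*sqrt(530)/4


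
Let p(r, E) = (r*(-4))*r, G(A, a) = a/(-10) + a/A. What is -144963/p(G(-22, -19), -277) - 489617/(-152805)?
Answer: 67052238870047/14121626880 ≈ 4748.2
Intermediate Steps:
G(A, a) = -a/10 + a/A (G(A, a) = a*(-1/10) + a/A = -a/10 + a/A)
p(r, E) = -4*r**2 (p(r, E) = (-4*r)*r = -4*r**2)
-144963/p(G(-22, -19), -277) - 489617/(-152805) = -144963*(-1/(4*(-1/10*(-19) - 19/(-22))**2)) - 489617/(-152805) = -144963*(-1/(4*(19/10 - 19*(-1/22))**2)) - 489617*(-1/152805) = -144963*(-1/(4*(19/10 + 19/22)**2)) + 489617/152805 = -144963/((-4*(152/55)**2)) + 489617/152805 = -144963/((-4*23104/3025)) + 489617/152805 = -144963/(-92416/3025) + 489617/152805 = -144963*(-3025/92416) + 489617/152805 = 438513075/92416 + 489617/152805 = 67052238870047/14121626880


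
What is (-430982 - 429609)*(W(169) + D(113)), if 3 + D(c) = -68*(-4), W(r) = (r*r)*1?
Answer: -24810838530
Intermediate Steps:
W(r) = r² (W(r) = r²*1 = r²)
D(c) = 269 (D(c) = -3 - 68*(-4) = -3 + 272 = 269)
(-430982 - 429609)*(W(169) + D(113)) = (-430982 - 429609)*(169² + 269) = -860591*(28561 + 269) = -860591*28830 = -24810838530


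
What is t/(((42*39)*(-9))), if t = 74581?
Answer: -5737/1134 ≈ -5.0591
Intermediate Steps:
t/(((42*39)*(-9))) = 74581/(((42*39)*(-9))) = 74581/((1638*(-9))) = 74581/(-14742) = 74581*(-1/14742) = -5737/1134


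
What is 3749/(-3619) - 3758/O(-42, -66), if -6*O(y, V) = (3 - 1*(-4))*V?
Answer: -180375/3619 ≈ -49.841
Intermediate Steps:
O(y, V) = -7*V/6 (O(y, V) = -(3 - 1*(-4))*V/6 = -(3 + 4)*V/6 = -7*V/6)
3749/(-3619) - 3758/O(-42, -66) = 3749/(-3619) - 3758/((-7/6*(-66))) = 3749*(-1/3619) - 3758/77 = -3749/3619 - 3758*1/77 = -3749/3619 - 3758/77 = -180375/3619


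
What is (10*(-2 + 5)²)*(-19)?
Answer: -1710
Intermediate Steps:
(10*(-2 + 5)²)*(-19) = (10*3²)*(-19) = (10*9)*(-19) = 90*(-19) = -1710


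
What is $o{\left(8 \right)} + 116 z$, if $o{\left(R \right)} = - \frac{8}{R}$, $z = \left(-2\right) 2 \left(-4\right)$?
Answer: $1855$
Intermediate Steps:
$z = 16$ ($z = \left(-4\right) \left(-4\right) = 16$)
$o{\left(8 \right)} + 116 z = - \frac{8}{8} + 116 \cdot 16 = \left(-8\right) \frac{1}{8} + 1856 = -1 + 1856 = 1855$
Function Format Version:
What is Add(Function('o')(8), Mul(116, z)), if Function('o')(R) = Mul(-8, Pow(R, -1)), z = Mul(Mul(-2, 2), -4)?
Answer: 1855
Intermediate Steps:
z = 16 (z = Mul(-4, -4) = 16)
Add(Function('o')(8), Mul(116, z)) = Add(Mul(-8, Pow(8, -1)), Mul(116, 16)) = Add(Mul(-8, Rational(1, 8)), 1856) = Add(-1, 1856) = 1855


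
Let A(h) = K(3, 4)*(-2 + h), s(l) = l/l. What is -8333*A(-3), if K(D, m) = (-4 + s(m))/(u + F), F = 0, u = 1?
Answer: -124995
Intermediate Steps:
s(l) = 1
K(D, m) = -3 (K(D, m) = (-4 + 1)/(1 + 0) = -3/1 = -3*1 = -3)
A(h) = 6 - 3*h (A(h) = -3*(-2 + h) = 6 - 3*h)
-8333*A(-3) = -8333*(6 - 3*(-3)) = -8333*(6 + 9) = -8333*15 = -124995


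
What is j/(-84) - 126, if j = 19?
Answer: -10603/84 ≈ -126.23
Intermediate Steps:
j/(-84) - 126 = 19/(-84) - 126 = 19*(-1/84) - 126 = -19/84 - 126 = -10603/84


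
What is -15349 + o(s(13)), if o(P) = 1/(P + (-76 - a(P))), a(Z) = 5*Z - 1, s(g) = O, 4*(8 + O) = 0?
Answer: -660008/43 ≈ -15349.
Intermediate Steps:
O = -8 (O = -8 + (1/4)*0 = -8 + 0 = -8)
s(g) = -8
a(Z) = -1 + 5*Z
o(P) = 1/(-75 - 4*P) (o(P) = 1/(P + (-76 - (-1 + 5*P))) = 1/(P + (-76 + (1 - 5*P))) = 1/(P + (-75 - 5*P)) = 1/(-75 - 4*P))
-15349 + o(s(13)) = -15349 - 1/(75 + 4*(-8)) = -15349 - 1/(75 - 32) = -15349 - 1/43 = -660008/43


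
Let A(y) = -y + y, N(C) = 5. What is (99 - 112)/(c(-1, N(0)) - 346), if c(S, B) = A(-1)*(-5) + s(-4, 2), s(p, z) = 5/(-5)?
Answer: 13/347 ≈ 0.037464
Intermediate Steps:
s(p, z) = -1 (s(p, z) = 5*(-⅕) = -1)
A(y) = 0
c(S, B) = -1 (c(S, B) = 0*(-5) - 1 = 0 - 1 = -1)
(99 - 112)/(c(-1, N(0)) - 346) = (99 - 112)/(-1 - 346) = -13/(-347) = -13*(-1/347) = 13/347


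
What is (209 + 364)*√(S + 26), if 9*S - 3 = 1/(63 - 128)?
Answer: 382*√250315/65 ≈ 2940.3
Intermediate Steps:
S = 194/585 (S = ⅓ + 1/(9*(63 - 128)) = ⅓ + (⅑)/(-65) = ⅓ + (⅑)*(-1/65) = ⅓ - 1/585 = 194/585 ≈ 0.33162)
(209 + 364)*√(S + 26) = (209 + 364)*√(194/585 + 26) = 573*√(15404/585) = 573*(2*√250315/195) = 382*√250315/65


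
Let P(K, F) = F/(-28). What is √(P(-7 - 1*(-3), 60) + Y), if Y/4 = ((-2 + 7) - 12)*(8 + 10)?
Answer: I*√24801/7 ≈ 22.498*I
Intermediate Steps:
P(K, F) = -F/28 (P(K, F) = F*(-1/28) = -F/28)
Y = -504 (Y = 4*(((-2 + 7) - 12)*(8 + 10)) = 4*((5 - 12)*18) = 4*(-7*18) = 4*(-126) = -504)
√(P(-7 - 1*(-3), 60) + Y) = √(-1/28*60 - 504) = √(-15/7 - 504) = √(-3543/7) = I*√24801/7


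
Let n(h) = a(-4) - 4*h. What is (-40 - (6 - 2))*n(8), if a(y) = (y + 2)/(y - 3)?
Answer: 9768/7 ≈ 1395.4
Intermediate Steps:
a(y) = (2 + y)/(-3 + y)
n(h) = 2/7 - 4*h (n(h) = (2 - 4)/(-3 - 4) - 4*h = -2/(-7) - 4*h = -⅐*(-2) - 4*h = 2/7 - 4*h)
(-40 - (6 - 2))*n(8) = (-40 - (6 - 2))*(2/7 - 4*8) = (-40 - 1*4)*(2/7 - 32) = (-40 - 4)*(-222/7) = -44*(-222/7) = 9768/7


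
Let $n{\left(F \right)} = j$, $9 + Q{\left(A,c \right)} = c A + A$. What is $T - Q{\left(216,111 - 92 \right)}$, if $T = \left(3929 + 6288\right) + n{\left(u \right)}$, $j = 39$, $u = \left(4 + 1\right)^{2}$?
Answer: $5945$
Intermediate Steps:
$Q{\left(A,c \right)} = -9 + A + A c$ ($Q{\left(A,c \right)} = -9 + \left(c A + A\right) = -9 + \left(A c + A\right) = -9 + \left(A + A c\right) = -9 + A + A c$)
$u = 25$ ($u = 5^{2} = 25$)
$n{\left(F \right)} = 39$
$T = 10256$ ($T = \left(3929 + 6288\right) + 39 = 10217 + 39 = 10256$)
$T - Q{\left(216,111 - 92 \right)} = 10256 - \left(-9 + 216 + 216 \left(111 - 92\right)\right) = 10256 - \left(-9 + 216 + 216 \cdot 19\right) = 10256 - \left(-9 + 216 + 4104\right) = 10256 - 4311 = 5945$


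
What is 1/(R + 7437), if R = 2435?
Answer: 1/9872 ≈ 0.00010130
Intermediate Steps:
1/(R + 7437) = 1/(2435 + 7437) = 1/9872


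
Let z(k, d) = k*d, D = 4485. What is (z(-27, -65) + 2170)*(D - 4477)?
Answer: 31400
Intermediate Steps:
z(k, d) = d*k
(z(-27, -65) + 2170)*(D - 4477) = (-65*(-27) + 2170)*(4485 - 4477) = (1755 + 2170)*8 = 3925*8 = 31400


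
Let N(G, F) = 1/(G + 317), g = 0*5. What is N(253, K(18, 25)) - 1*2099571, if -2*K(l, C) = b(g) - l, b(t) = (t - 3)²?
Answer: -1196755469/570 ≈ -2.0996e+6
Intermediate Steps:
g = 0
b(t) = (-3 + t)²
K(l, C) = -9/2 + l/2 (K(l, C) = -((-3 + 0)² - l)/2 = -((-3)² - l)/2 = -(9 - l)/2 = -9/2 + l/2)
N(G, F) = 1/(317 + G)
N(253, K(18, 25)) - 1*2099571 = 1/(317 + 253) - 1*2099571 = 1/570 - 2099571 = -1196755469/570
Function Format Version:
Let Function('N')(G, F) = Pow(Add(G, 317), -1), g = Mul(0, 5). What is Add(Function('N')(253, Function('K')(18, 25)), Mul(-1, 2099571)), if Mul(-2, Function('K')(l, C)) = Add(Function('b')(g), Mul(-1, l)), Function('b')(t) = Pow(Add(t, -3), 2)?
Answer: Rational(-1196755469, 570) ≈ -2.0996e+6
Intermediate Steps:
g = 0
Function('b')(t) = Pow(Add(-3, t), 2)
Function('K')(l, C) = Add(Rational(-9, 2), Mul(Rational(1, 2), l)) (Function('K')(l, C) = Mul(Rational(-1, 2), Add(Pow(Add(-3, 0), 2), Mul(-1, l))) = Mul(Rational(-1, 2), Add(Pow(-3, 2), Mul(-1, l))) = Mul(Rational(-1, 2), Add(9, Mul(-1, l))) = Add(Rational(-9, 2), Mul(Rational(1, 2), l)))
Function('N')(G, F) = Pow(Add(317, G), -1)
Add(Function('N')(253, Function('K')(18, 25)), Mul(-1, 2099571)) = Add(Pow(Add(317, 253), -1), Mul(-1, 2099571)) = Add(Pow(570, -1), -2099571) = Add(Rational(1, 570), -2099571) = Rational(-1196755469, 570)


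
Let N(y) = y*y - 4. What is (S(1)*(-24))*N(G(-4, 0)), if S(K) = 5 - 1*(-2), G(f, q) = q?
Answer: 672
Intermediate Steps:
S(K) = 7 (S(K) = 5 + 2 = 7)
N(y) = -4 + y**2 (N(y) = y**2 - 4 = -4 + y**2)
(S(1)*(-24))*N(G(-4, 0)) = (7*(-24))*(-4 + 0**2) = -168*(-4 + 0) = -168*(-4) = 672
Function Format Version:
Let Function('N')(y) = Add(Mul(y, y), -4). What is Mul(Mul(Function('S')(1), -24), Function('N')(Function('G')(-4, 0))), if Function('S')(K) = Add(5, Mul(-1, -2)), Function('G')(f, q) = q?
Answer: 672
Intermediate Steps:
Function('S')(K) = 7 (Function('S')(K) = Add(5, 2) = 7)
Function('N')(y) = Add(-4, Pow(y, 2)) (Function('N')(y) = Add(Pow(y, 2), -4) = Add(-4, Pow(y, 2)))
Mul(Mul(Function('S')(1), -24), Function('N')(Function('G')(-4, 0))) = Mul(Mul(7, -24), Add(-4, Pow(0, 2))) = Mul(-168, Add(-4, 0)) = Mul(-168, -4) = 672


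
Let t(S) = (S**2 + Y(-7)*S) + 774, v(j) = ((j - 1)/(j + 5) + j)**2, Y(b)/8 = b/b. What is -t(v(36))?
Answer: -5245532050863/2825761 ≈ -1.8563e+6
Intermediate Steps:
Y(b) = 8 (Y(b) = 8*(b/b) = 8*1 = 8)
v(j) = (j + (-1 + j)/(5 + j))**2 (v(j) = ((-1 + j)/(5 + j) + j)**2 = (j + (-1 + j)/(5 + j))**2)
t(S) = 774 + S**2 + 8*S (t(S) = (S**2 + 8*S) + 774 = 774 + S**2 + 8*S)
-t(v(36)) = -(774 + ((-1 + 36**2 + 6*36)**2/(5 + 36)**2)**2 + 8*((-1 + 36**2 + 6*36)**2/(5 + 36)**2)) = -(774 + ((-1 + 1296 + 216)**2/41**2)**2 + 8*((-1 + 1296 + 216)**2/41**2)) = -(774 + ((1/1681)*1511**2)**2 + 8*((1/1681)*1511**2)) = -(774 + ((1/1681)*2283121)**2 + 8*((1/1681)*2283121)) = -(774 + (2283121/1681)**2 + 8*(2283121/1681)) = -(774 + 5212641500641/2825761 + 18264968/1681) = -1*5245532050863/2825761 = -5245532050863/2825761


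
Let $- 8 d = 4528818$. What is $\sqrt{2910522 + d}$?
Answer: $\frac{\sqrt{9377679}}{2} \approx 1531.2$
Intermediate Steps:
$d = - \frac{2264409}{4}$ ($d = \left(- \frac{1}{8}\right) 4528818 = - \frac{2264409}{4} \approx -5.661 \cdot 10^{5}$)
$\sqrt{2910522 + d} = \sqrt{2910522 - \frac{2264409}{4}} = \sqrt{\frac{9377679}{4}} = \frac{\sqrt{9377679}}{2}$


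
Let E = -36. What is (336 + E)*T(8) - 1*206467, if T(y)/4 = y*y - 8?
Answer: -139267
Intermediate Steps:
T(y) = -32 + 4*y**2 (T(y) = 4*(y*y - 8) = 4*(y**2 - 8) = 4*(-8 + y**2) = -32 + 4*y**2)
(336 + E)*T(8) - 1*206467 = (336 - 36)*(-32 + 4*8**2) - 1*206467 = 300*(-32 + 4*64) - 206467 = 300*(-32 + 256) - 206467 = 300*224 - 206467 = 67200 - 206467 = -139267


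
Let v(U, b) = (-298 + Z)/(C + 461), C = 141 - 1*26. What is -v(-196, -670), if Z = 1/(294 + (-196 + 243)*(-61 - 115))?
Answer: 2377445/4595328 ≈ 0.51736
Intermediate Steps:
C = 115 (C = 141 - 26 = 115)
Z = -1/7978 (Z = 1/(294 + 47*(-176)) = 1/(294 - 8272) = 1/(-7978) = -1/7978 ≈ -0.00012534)
v(U, b) = -2377445/4595328 (v(U, b) = (-298 - 1/7978)/(115 + 461) = -2377445/7978/576 = -2377445/7978*1/576 = -2377445/4595328)
-v(-196, -670) = -1*(-2377445/4595328) = 2377445/4595328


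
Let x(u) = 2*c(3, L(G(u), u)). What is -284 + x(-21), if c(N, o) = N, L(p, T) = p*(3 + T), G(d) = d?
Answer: -278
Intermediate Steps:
x(u) = 6 (x(u) = 2*3 = 6)
-284 + x(-21) = -284 + 6 = -278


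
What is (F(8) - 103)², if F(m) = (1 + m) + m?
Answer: 7396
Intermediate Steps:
F(m) = 1 + 2*m
(F(8) - 103)² = ((1 + 2*8) - 103)² = ((1 + 16) - 103)² = (17 - 103)² = (-86)² = 7396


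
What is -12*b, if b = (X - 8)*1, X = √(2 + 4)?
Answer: 96 - 12*√6 ≈ 66.606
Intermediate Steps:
X = √6 ≈ 2.4495
b = -8 + √6 (b = (√6 - 8)*1 = (-8 + √6)*1 = -8 + √6 ≈ -5.5505)
-12*b = -12*(-8 + √6) = 96 - 12*√6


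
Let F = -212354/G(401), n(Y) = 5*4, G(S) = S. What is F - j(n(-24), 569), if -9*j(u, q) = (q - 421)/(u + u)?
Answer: -19097023/36090 ≈ -529.15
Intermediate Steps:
n(Y) = 20
F = -212354/401 ≈ -529.56
j(u, q) = -(-421 + q)/(18*u) (j(u, q) = -(q - 421)/(9*(u + u)) = -(-421 + q)/(9*(2*u)) = -(-421 + q)*1/(2*u)/9 = -(-421 + q)/(18*u))
F - j(n(-24), 569) = -212354/401 - (421 - 1*569)/(18*20) = -212354/401 - (421 - 569)/(18*20) = -212354/401 - (-148)/(18*20) = -212354/401 - 1*(-37/90) = -212354/401 + 37/90 = -19097023/36090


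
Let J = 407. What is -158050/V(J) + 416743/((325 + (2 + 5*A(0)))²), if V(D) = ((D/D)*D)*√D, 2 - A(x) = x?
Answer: 416743/113569 - 158050*√407/165649 ≈ -15.579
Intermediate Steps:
A(x) = 2 - x
V(D) = D^(3/2) (V(D) = (1*D)*√D = D*√D = D^(3/2))
-158050/V(J) + 416743/((325 + (2 + 5*A(0)))²) = -158050*√407/165649 + 416743/((325 + (2 + 5*(2 - 1*0)))²) = -158050*√407/165649 + 416743/((325 + (2 + 5*(2 + 0)))²) = -158050*√407/165649 + 416743/((325 + (2 + 5*2))²) = -158050*√407/165649 + 416743/((325 + (2 + 10))²) = -158050*√407/165649 + 416743/((325 + 12)²) = -158050*√407/165649 + 416743/(337²) = -158050*√407/165649 + 416743/113569 = 416743/113569 - 158050*√407/165649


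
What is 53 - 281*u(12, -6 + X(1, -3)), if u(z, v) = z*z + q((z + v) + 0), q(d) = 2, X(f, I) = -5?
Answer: -40973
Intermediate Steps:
u(z, v) = 2 + z² (u(z, v) = z*z + 2 = z² + 2 = 2 + z²)
53 - 281*u(12, -6 + X(1, -3)) = 53 - 281*(2 + 12²) = 53 - 281*(2 + 144) = 53 - 281*146 = 53 - 41026 = -40973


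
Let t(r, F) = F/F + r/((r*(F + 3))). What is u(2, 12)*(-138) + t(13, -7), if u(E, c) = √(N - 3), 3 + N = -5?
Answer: ¾ - 138*I*√11 ≈ 0.75 - 457.69*I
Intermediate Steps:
N = -8 (N = -3 - 5 = -8)
t(r, F) = 1 + 1/(3 + F) (t(r, F) = 1 + r/((r*(3 + F))) = 1 + r*(1/(r*(3 + F))) = 1 + 1/(3 + F))
u(E, c) = I*√11 (u(E, c) = √(-8 - 3) = √(-11) = I*√11)
u(2, 12)*(-138) + t(13, -7) = (I*√11)*(-138) + (4 - 7)/(3 - 7) = -138*I*√11 - 3/(-4) = -138*I*√11 - ¼*(-3) = -138*I*√11 + ¾ = ¾ - 138*I*√11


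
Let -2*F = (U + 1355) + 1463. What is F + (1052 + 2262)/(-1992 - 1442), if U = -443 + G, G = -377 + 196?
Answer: -1885206/1717 ≈ -1098.0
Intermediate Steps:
G = -181
U = -624 (U = -443 - 181 = -624)
F = -1097 (F = -((-624 + 1355) + 1463)/2 = -(731 + 1463)/2 = -½*2194 = -1097)
F + (1052 + 2262)/(-1992 - 1442) = -1097 + (1052 + 2262)/(-1992 - 1442) = -1097 + 3314/(-3434) = -1097 + 3314*(-1/3434) = -1097 - 1657/1717 = -1885206/1717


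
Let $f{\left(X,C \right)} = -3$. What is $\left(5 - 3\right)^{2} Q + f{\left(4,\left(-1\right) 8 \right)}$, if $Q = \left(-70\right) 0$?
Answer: $-3$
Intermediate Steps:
$Q = 0$
$\left(5 - 3\right)^{2} Q + f{\left(4,\left(-1\right) 8 \right)} = \left(5 - 3\right)^{2} \cdot 0 - 3 = 2^{2} \cdot 0 - 3 = 4 \cdot 0 - 3 = 0 - 3 = -3$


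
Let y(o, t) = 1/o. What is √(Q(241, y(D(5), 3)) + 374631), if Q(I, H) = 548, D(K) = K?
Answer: √375179 ≈ 612.52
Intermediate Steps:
√(Q(241, y(D(5), 3)) + 374631) = √(548 + 374631) = √375179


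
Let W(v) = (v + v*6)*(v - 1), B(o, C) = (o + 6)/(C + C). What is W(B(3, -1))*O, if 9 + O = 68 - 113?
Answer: -18711/2 ≈ -9355.5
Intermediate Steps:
O = -54 (O = -9 + (68 - 113) = -9 - 45 = -54)
B(o, C) = (6 + o)/(2*C) (B(o, C) = (6 + o)/((2*C)) = (6 + o)*(1/(2*C)) = (6 + o)/(2*C))
W(v) = 7*v*(-1 + v) (W(v) = (v + 6*v)*(-1 + v) = (7*v)*(-1 + v) = 7*v*(-1 + v))
W(B(3, -1))*O = (7*((½)*(6 + 3)/(-1))*(-1 + (½)*(6 + 3)/(-1)))*(-54) = (7*((½)*(-1)*9)*(-1 + (½)*(-1)*9))*(-54) = (7*(-9/2)*(-1 - 9/2))*(-54) = (7*(-9/2)*(-11/2))*(-54) = (693/4)*(-54) = -18711/2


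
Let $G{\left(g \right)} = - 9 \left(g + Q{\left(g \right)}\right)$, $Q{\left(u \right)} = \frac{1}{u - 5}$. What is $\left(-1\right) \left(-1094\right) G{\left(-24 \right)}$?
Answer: $\frac{6862662}{29} \approx 2.3664 \cdot 10^{5}$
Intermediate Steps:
$Q{\left(u \right)} = \frac{1}{-5 + u}$
$G{\left(g \right)} = - 9 g - \frac{9}{-5 + g}$ ($G{\left(g \right)} = - 9 \left(g + \frac{1}{-5 + g}\right) = - 9 g - \frac{9}{-5 + g}$)
$\left(-1\right) \left(-1094\right) G{\left(-24 \right)} = \left(-1\right) \left(-1094\right) \frac{9 \left(-1 - - 24 \left(-5 - 24\right)\right)}{-5 - 24} = 1094 \frac{9 \left(-1 - \left(-24\right) \left(-29\right)\right)}{-29} = 1094 \cdot 9 \left(- \frac{1}{29}\right) \left(-1 - 696\right) = 1094 \cdot 9 \left(- \frac{1}{29}\right) \left(-697\right) = 1094 \cdot \frac{6273}{29} = \frac{6862662}{29}$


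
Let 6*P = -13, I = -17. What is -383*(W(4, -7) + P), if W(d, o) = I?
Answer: 44045/6 ≈ 7340.8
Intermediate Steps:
P = -13/6 (P = (1/6)*(-13) = -13/6 ≈ -2.1667)
W(d, o) = -17
-383*(W(4, -7) + P) = -383*(-17 - 13/6) = -383*(-115/6) = 44045/6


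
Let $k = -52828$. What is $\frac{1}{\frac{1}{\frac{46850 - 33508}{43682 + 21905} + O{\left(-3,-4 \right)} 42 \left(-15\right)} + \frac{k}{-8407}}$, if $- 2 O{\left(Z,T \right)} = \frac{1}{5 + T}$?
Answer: $\frac{24828569647}{156096811775} \approx 0.15906$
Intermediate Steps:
$O{\left(Z,T \right)} = - \frac{1}{2 \left(5 + T\right)}$
$\frac{1}{\frac{1}{\frac{46850 - 33508}{43682 + 21905} + O{\left(-3,-4 \right)} 42 \left(-15\right)} + \frac{k}{-8407}} = \frac{1}{\frac{1}{\frac{46850 - 33508}{43682 + 21905} + - \frac{1}{10 + 2 \left(-4\right)} 42 \left(-15\right)} - \frac{52828}{-8407}} = \frac{1}{\frac{1}{\frac{13342}{65587} + - \frac{1}{10 - 8} \cdot 42 \left(-15\right)} - - \frac{52828}{8407}} = \frac{1}{\frac{1}{13342 \cdot \frac{1}{65587} + - \frac{1}{2} \cdot 42 \left(-15\right)} + \frac{52828}{8407}} = \frac{1}{\frac{1}{\frac{13342}{65587} + \left(-1\right) \frac{1}{2} \cdot 42 \left(-15\right)} + \frac{52828}{8407}} = \frac{1}{\frac{1}{\frac{13342}{65587} + \left(- \frac{1}{2}\right) 42 \left(-15\right)} + \frac{52828}{8407}} = \frac{1}{\frac{1}{\frac{13342}{65587} - -315} + \frac{52828}{8407}} = \frac{1}{\frac{1}{\frac{13342}{65587} + 315} + \frac{52828}{8407}} = \frac{1}{\frac{1}{\frac{20673247}{65587}} + \frac{52828}{8407}} = \frac{1}{\frac{65587}{20673247} + \frac{52828}{8407}} = \frac{1}{\frac{156096811775}{24828569647}} = \frac{24828569647}{156096811775}$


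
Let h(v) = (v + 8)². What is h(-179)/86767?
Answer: 29241/86767 ≈ 0.33701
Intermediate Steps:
h(v) = (8 + v)²
h(-179)/86767 = (8 - 179)²/86767 = (-171)²*(1/86767) = 29241*(1/86767) = 29241/86767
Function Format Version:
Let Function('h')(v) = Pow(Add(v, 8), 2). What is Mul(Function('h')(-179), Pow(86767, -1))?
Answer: Rational(29241, 86767) ≈ 0.33701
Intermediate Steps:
Function('h')(v) = Pow(Add(8, v), 2)
Mul(Function('h')(-179), Pow(86767, -1)) = Mul(Pow(Add(8, -179), 2), Pow(86767, -1)) = Mul(Pow(-171, 2), Rational(1, 86767)) = Mul(29241, Rational(1, 86767)) = Rational(29241, 86767)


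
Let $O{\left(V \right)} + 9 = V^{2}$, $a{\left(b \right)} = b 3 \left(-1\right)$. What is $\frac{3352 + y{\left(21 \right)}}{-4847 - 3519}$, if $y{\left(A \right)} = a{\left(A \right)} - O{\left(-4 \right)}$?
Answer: $- \frac{1641}{4183} \approx -0.3923$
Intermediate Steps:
$a{\left(b \right)} = - 3 b$ ($a{\left(b \right)} = 3 b \left(-1\right) = - 3 b$)
$O{\left(V \right)} = -9 + V^{2}$
$y{\left(A \right)} = -7 - 3 A$ ($y{\left(A \right)} = - 3 A - \left(-9 + \left(-4\right)^{2}\right) = - 3 A - \left(-9 + 16\right) = - 3 A - 7 = -7 - 3 A$)
$\frac{3352 + y{\left(21 \right)}}{-4847 - 3519} = \frac{3352 - 70}{-4847 - 3519} = \frac{3352 - 70}{-8366} = \left(3352 - 70\right) \left(- \frac{1}{8366}\right) = 3282 \left(- \frac{1}{8366}\right) = - \frac{1641}{4183}$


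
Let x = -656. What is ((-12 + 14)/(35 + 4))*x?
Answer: -1312/39 ≈ -33.641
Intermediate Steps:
((-12 + 14)/(35 + 4))*x = ((-12 + 14)/(35 + 4))*(-656) = (2/39)*(-656) = -1312/39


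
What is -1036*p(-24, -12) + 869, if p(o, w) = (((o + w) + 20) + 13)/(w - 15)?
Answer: 6785/9 ≈ 753.89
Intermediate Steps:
p(o, w) = (33 + o + w)/(-15 + w) (p(o, w) = ((20 + o + w) + 13)/(-15 + w) = (33 + o + w)/(-15 + w))
-1036*p(-24, -12) + 869 = -1036*(33 - 24 - 12)/(-15 - 12) + 869 = -1036*(-3)/(-27) + 869 = -(-1036)*(-3)/27 + 869 = -1036*⅑ + 869 = -1036/9 + 869 = 6785/9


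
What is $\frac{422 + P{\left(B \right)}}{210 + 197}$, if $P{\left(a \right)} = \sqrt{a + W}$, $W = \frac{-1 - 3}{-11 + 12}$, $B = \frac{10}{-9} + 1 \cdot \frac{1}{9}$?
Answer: $\frac{422}{407} + \frac{i \sqrt{5}}{407} \approx 1.0369 + 0.005494 i$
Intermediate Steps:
$B = -1$ ($B = 10 \left(- \frac{1}{9}\right) + 1 \cdot \frac{1}{9} = - \frac{10}{9} + \frac{1}{9} = -1$)
$W = -4$ ($W = - \frac{4}{1} = \left(-4\right) 1 = -4$)
$P{\left(a \right)} = \sqrt{-4 + a}$ ($P{\left(a \right)} = \sqrt{a - 4} = \sqrt{-4 + a}$)
$\frac{422 + P{\left(B \right)}}{210 + 197} = \frac{422 + \sqrt{-4 - 1}}{210 + 197} = \frac{422 + \sqrt{-5}}{407} = \left(422 + i \sqrt{5}\right) \frac{1}{407} = \frac{422}{407} + \frac{i \sqrt{5}}{407}$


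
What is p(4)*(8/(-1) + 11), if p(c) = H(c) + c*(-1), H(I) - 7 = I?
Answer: 21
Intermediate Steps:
H(I) = 7 + I
p(c) = 7 (p(c) = (7 + c) + c*(-1) = (7 + c) - c = 7)
p(4)*(8/(-1) + 11) = 7*(8/(-1) + 11) = 7*(8*(-1) + 11) = 7*(-8 + 11) = 7*3 = 21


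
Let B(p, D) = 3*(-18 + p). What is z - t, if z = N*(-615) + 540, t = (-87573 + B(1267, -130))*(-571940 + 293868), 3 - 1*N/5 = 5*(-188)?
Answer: -23312562657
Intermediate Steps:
N = 4715 (N = 15 - 25*(-188) = 15 - 5*(-940) = 15 + 4700 = 4715)
B(p, D) = -54 + 3*p
t = 23309663472 (t = (-87573 + (-54 + 3*1267))*(-571940 + 293868) = (-87573 + (-54 + 3801))*(-278072) = (-87573 + 3747)*(-278072) = -83826*(-278072) = 23309663472)
z = -2899185 (z = 4715*(-615) + 540 = -2899725 + 540 = -2899185)
z - t = -2899185 - 1*23309663472 = -2899185 - 23309663472 = -23312562657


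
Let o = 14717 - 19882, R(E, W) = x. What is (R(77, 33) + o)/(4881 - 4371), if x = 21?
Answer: -2572/255 ≈ -10.086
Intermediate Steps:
R(E, W) = 21
o = -5165
(R(77, 33) + o)/(4881 - 4371) = (21 - 5165)/(4881 - 4371) = -5144/510 = -5144*1/510 = -2572/255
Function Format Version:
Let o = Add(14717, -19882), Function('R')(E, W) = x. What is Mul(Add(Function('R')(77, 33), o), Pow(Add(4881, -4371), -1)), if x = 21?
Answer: Rational(-2572, 255) ≈ -10.086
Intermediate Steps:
Function('R')(E, W) = 21
o = -5165
Mul(Add(Function('R')(77, 33), o), Pow(Add(4881, -4371), -1)) = Mul(Add(21, -5165), Pow(Add(4881, -4371), -1)) = Mul(-5144, Pow(510, -1)) = Mul(-5144, Rational(1, 510)) = Rational(-2572, 255)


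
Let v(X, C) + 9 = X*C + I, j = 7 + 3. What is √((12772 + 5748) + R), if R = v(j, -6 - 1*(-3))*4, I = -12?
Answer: 2*√4579 ≈ 135.34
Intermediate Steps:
j = 10
v(X, C) = -21 + C*X (v(X, C) = -9 + (X*C - 12) = -9 + (C*X - 12) = -9 + (-12 + C*X) = -21 + C*X)
R = -204 (R = (-21 + (-6 - 1*(-3))*10)*4 = (-21 + (-6 + 3)*10)*4 = (-21 - 3*10)*4 = (-21 - 30)*4 = -51*4 = -204)
√((12772 + 5748) + R) = √((12772 + 5748) - 204) = √(18520 - 204) = √18316 = 2*√4579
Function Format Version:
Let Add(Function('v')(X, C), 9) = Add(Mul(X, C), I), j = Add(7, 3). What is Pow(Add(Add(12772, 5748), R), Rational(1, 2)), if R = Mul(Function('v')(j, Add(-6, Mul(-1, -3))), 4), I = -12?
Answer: Mul(2, Pow(4579, Rational(1, 2))) ≈ 135.34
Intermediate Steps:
j = 10
Function('v')(X, C) = Add(-21, Mul(C, X)) (Function('v')(X, C) = Add(-9, Add(Mul(X, C), -12)) = Add(-9, Add(Mul(C, X), -12)) = Add(-9, Add(-12, Mul(C, X))) = Add(-21, Mul(C, X)))
R = -204 (R = Mul(Add(-21, Mul(Add(-6, Mul(-1, -3)), 10)), 4) = Mul(Add(-21, Mul(Add(-6, 3), 10)), 4) = Mul(Add(-21, Mul(-3, 10)), 4) = Mul(Add(-21, -30), 4) = Mul(-51, 4) = -204)
Pow(Add(Add(12772, 5748), R), Rational(1, 2)) = Pow(Add(Add(12772, 5748), -204), Rational(1, 2)) = Pow(Add(18520, -204), Rational(1, 2)) = Pow(18316, Rational(1, 2)) = Mul(2, Pow(4579, Rational(1, 2)))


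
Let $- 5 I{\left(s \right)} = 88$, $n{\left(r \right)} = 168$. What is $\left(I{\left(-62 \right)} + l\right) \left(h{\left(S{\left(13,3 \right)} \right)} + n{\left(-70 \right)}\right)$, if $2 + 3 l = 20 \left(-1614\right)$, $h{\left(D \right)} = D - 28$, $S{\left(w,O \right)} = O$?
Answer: $- \frac{23119382}{15} \approx -1.5413 \cdot 10^{6}$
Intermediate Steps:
$I{\left(s \right)} = - \frac{88}{5}$ ($I{\left(s \right)} = \left(- \frac{1}{5}\right) 88 = - \frac{88}{5}$)
$h{\left(D \right)} = -28 + D$
$l = - \frac{32282}{3}$ ($l = - \frac{2}{3} + \frac{20 \left(-1614\right)}{3} = - \frac{2}{3} + \frac{1}{3} \left(-32280\right) = - \frac{2}{3} - 10760 = - \frac{32282}{3} \approx -10761.0$)
$\left(I{\left(-62 \right)} + l\right) \left(h{\left(S{\left(13,3 \right)} \right)} + n{\left(-70 \right)}\right) = \left(- \frac{88}{5} - \frac{32282}{3}\right) \left(\left(-28 + 3\right) + 168\right) = - \frac{161674 \left(-25 + 168\right)}{15} = \left(- \frac{161674}{15}\right) 143 = - \frac{23119382}{15}$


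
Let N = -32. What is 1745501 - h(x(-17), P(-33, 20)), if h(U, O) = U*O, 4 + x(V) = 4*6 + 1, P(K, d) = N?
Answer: 1746173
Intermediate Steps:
P(K, d) = -32
x(V) = 21 (x(V) = -4 + (4*6 + 1) = -4 + (24 + 1) = -4 + 25 = 21)
h(U, O) = O*U
1745501 - h(x(-17), P(-33, 20)) = 1745501 - (-32)*21 = 1745501 - 1*(-672) = 1745501 + 672 = 1746173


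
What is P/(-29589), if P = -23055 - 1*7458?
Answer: 1453/1409 ≈ 1.0312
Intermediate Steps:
P = -30513 (P = -23055 - 7458 = -30513)
P/(-29589) = -30513/(-29589) = -30513*(-1/29589) = 1453/1409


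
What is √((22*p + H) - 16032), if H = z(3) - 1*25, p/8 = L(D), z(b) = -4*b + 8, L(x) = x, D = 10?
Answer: 3*I*√1589 ≈ 119.59*I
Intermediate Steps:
z(b) = 8 - 4*b
p = 80 (p = 8*10 = 80)
H = -29 (H = (8 - 4*3) - 1*25 = (8 - 12) - 25 = -4 - 25 = -29)
√((22*p + H) - 16032) = √((22*80 - 29) - 16032) = √((1760 - 29) - 16032) = √(1731 - 16032) = √(-14301) = 3*I*√1589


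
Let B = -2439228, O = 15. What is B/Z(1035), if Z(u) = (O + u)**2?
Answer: -203269/91875 ≈ -2.2125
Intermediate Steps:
Z(u) = (15 + u)**2
B/Z(1035) = -2439228/(15 + 1035)**2 = -2439228/(1050**2) = -2439228/1102500 = -2439228*1/1102500 = -203269/91875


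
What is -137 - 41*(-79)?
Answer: 3102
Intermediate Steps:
-137 - 41*(-79) = -137 + 3239 = 3102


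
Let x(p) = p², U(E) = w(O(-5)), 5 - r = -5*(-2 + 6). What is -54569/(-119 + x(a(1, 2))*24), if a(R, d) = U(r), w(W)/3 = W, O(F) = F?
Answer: -54569/5281 ≈ -10.333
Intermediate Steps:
w(W) = 3*W
r = 25 (r = 5 - (-5)*(-2 + 6) = 5 - (-5)*4 = 5 - 1*(-20) = 5 + 20 = 25)
U(E) = -15 (U(E) = 3*(-5) = -15)
a(R, d) = -15
-54569/(-119 + x(a(1, 2))*24) = -54569/(-119 + (-15)²*24) = -54569/(-119 + 225*24) = -54569/(-119 + 5400) = -54569/5281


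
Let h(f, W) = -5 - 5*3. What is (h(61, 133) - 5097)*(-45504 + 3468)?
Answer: 215098212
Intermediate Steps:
h(f, W) = -20 (h(f, W) = -5 - 15 = -20)
(h(61, 133) - 5097)*(-45504 + 3468) = (-20 - 5097)*(-45504 + 3468) = -5117*(-42036) = 215098212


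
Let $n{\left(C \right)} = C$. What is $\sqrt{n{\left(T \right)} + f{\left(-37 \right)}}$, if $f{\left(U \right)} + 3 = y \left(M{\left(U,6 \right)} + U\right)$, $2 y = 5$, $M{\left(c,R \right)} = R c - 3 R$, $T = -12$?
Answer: $\frac{i \sqrt{2830}}{2} \approx 26.599 i$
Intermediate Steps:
$M{\left(c,R \right)} = - 3 R + R c$
$y = \frac{5}{2}$ ($y = \frac{1}{2} \cdot 5 = \frac{5}{2} \approx 2.5$)
$f{\left(U \right)} = -48 + \frac{35 U}{2}$ ($f{\left(U \right)} = -3 + \frac{5 \left(6 \left(-3 + U\right) + U\right)}{2} = -3 + \frac{5 \left(\left(-18 + 6 U\right) + U\right)}{2} = -3 + \frac{5 \left(-18 + 7 U\right)}{2} = -3 + \left(-45 + \frac{35 U}{2}\right) = -48 + \frac{35 U}{2}$)
$\sqrt{n{\left(T \right)} + f{\left(-37 \right)}} = \sqrt{-12 + \left(-48 + \frac{35}{2} \left(-37\right)\right)} = \sqrt{-12 - \frac{1391}{2}} = \sqrt{- \frac{1415}{2}} = \frac{i \sqrt{2830}}{2}$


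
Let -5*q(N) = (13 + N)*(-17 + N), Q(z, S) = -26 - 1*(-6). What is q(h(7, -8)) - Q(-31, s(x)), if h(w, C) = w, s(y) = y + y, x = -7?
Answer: 60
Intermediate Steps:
s(y) = 2*y
Q(z, S) = -20 (Q(z, S) = -26 + 6 = -20)
q(N) = -(-17 + N)*(13 + N)/5 (q(N) = -(13 + N)*(-17 + N)/5 = -(-17 + N)*(13 + N)/5)
q(h(7, -8)) - Q(-31, s(x)) = (221/5 - ⅕*7² + (⅘)*7) - 1*(-20) = (221/5 - ⅕*49 + 28/5) + 20 = (221/5 - 49/5 + 28/5) + 20 = 40 + 20 = 60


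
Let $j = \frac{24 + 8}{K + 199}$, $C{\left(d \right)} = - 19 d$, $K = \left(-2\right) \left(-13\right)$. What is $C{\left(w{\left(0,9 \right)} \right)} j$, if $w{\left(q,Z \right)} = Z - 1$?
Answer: $- \frac{4864}{225} \approx -21.618$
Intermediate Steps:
$w{\left(q,Z \right)} = -1 + Z$
$K = 26$
$j = \frac{32}{225}$ ($j = \frac{24 + 8}{26 + 199} = \frac{32}{225} \approx 0.14222$)
$C{\left(w{\left(0,9 \right)} \right)} j = - 19 \left(-1 + 9\right) \frac{32}{225} = \left(-19\right) 8 \cdot \frac{32}{225} = \left(-152\right) \frac{32}{225} = - \frac{4864}{225}$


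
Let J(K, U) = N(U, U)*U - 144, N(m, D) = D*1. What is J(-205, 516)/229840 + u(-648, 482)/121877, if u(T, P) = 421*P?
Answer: 4942032794/1750763105 ≈ 2.8228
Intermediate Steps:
N(m, D) = D
J(K, U) = -144 + U² (J(K, U) = U*U - 144 = U² - 144 = -144 + U²)
J(-205, 516)/229840 + u(-648, 482)/121877 = (-144 + 516²)/229840 + (421*482)/121877 = (-144 + 266256)*(1/229840) + 202922*(1/121877) = 266112*(1/229840) + 202922/121877 = 16632/14365 + 202922/121877 = 4942032794/1750763105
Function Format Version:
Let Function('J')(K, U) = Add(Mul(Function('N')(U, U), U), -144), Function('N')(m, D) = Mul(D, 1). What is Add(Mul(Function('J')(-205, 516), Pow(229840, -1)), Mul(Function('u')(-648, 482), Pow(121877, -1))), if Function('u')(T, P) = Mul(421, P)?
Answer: Rational(4942032794, 1750763105) ≈ 2.8228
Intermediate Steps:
Function('N')(m, D) = D
Function('J')(K, U) = Add(-144, Pow(U, 2)) (Function('J')(K, U) = Add(Mul(U, U), -144) = Add(Pow(U, 2), -144) = Add(-144, Pow(U, 2)))
Add(Mul(Function('J')(-205, 516), Pow(229840, -1)), Mul(Function('u')(-648, 482), Pow(121877, -1))) = Add(Mul(Add(-144, Pow(516, 2)), Pow(229840, -1)), Mul(Mul(421, 482), Pow(121877, -1))) = Add(Mul(Add(-144, 266256), Rational(1, 229840)), Mul(202922, Rational(1, 121877))) = Add(Mul(266112, Rational(1, 229840)), Rational(202922, 121877)) = Add(Rational(16632, 14365), Rational(202922, 121877)) = Rational(4942032794, 1750763105)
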